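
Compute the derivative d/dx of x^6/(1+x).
(6x^5(1+x) - x^6)/(1+x)²

Working:
Quotient rule: [6x^{5}(1+x) - x^6]/(1+x)².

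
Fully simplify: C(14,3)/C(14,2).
C(n,k+1)/C(n,k) = (n−k)/(k+1). Here (14−2)/(2+1) = 12/3 = 4.
Final answer: 4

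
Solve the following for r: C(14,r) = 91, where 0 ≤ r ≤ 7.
2

Solution: C(14,r) is increasing for 0 ≤ r ≤ 7. Stepping up (C(14,r+1) = C(14,r)·(14−r)/(r+1)): C(14,1) = 14, C(14,2) = 91 ✓. So r = 2.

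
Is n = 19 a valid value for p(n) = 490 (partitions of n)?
Yes

Reasoning: Pentagonal recurrence p(n) = p(n−1) + p(n−2) − p(n−5) − p(n−7) + …: p(19) = p(18) + p(17) − p(14) − p(12) + p(7) + p(4) = 385 + 297 − 135 − 77 + 15 + 5 = 490, which equals 490.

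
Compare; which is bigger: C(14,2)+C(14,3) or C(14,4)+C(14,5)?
First=455, Second=3,003.
Final answer: C(14,4)+C(14,5)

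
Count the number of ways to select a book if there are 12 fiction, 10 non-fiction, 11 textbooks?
33
By the addition principle: 12 + 10 + 11 = 33.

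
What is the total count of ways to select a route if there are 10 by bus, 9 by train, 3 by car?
22
By the addition principle: 10 + 9 + 3 = 22.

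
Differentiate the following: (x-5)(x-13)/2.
(2x - 18)/2

d/dx[(x-5)(x-13)] = (x-13) + (x-5) = 2x - 18. Dividing by 2 gives (2x - 18)/2.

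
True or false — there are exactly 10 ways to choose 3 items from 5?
C(5,3) = 10.
Final answer: True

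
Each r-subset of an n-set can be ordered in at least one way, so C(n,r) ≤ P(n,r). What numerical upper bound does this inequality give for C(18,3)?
4,896

Solution: P(18,3) = 18·17·16 = 4,896, so C(18,3) ≤ 4,896. (The bound is loose by a factor of 3! = 6: C(18,3) = 4,896/6 = 816.)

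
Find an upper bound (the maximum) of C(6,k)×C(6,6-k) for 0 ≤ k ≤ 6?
400

Reasoning: C(6,k)·C(6,6-k) = C(6,k)², maximised at the centre k = 3: C(6,3)² = 400.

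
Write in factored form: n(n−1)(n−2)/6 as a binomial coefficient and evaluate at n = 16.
C(n,3); C(16,3) = 560

Explanation: n(n−1)(n−2)/6 = n!/(3!(n−3)!) = C(n,3). At n = 16: C(16,3) = 560.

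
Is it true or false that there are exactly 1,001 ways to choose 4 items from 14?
True

Explanation: C(14,4) = 1,001.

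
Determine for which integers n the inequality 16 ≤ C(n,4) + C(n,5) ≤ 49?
6

Solution: C(5,4)+C(5,5)=6; C(6,4)+C(6,5)=21; C(7,4)+C(7,5)=56. So valid n = 6.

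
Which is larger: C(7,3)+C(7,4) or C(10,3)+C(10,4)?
First=70, Second=330.
Final answer: C(10,3)+C(10,4)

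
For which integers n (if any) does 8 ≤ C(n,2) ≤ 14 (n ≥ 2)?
5

Working:
C(4,2)=6; C(5,2)=10; C(6,2)=15. So valid n = 5.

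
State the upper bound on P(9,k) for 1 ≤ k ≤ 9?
362,880

Explanation: P(9,k) increases in k, so maximum at k = 9: 9! = 362,880.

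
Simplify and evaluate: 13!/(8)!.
154,440

This equals 13×12×...×9 = 154,440.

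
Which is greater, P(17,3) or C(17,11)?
P(17,3)=4,080, C(17,11)=12,376.

Answer: C(17,11)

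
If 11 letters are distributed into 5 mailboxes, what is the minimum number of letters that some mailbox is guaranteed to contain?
Pigeonhole: ⌈11/5⌉ = 3.
Final answer: 3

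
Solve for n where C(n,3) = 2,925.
27

Reasoning: C(n,3) = n(n−1)(n−2)/3! is increasing in n, and n(n−1)(n−2) = 3!·2,925 = 17,550 ≈ (n−1)^3 gives n ≈ 27.0. Check: C(25,3) = 2,300, C(26,3) = 2,600, C(27,3) = 2,925 ✓. So n = 27.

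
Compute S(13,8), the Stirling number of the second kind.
1,899,612

Working:
Using the Stirling recurrence: S(n,k) = k·S(n-1,k) + S(n-1,k-1)
S(13,8) = 8·S(12,8) + S(12,7)
         = 8·159027 + 627396
         = 1272216 + 627396
         = 1,899,612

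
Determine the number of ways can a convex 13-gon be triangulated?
Using the Catalan number formula: C_n = C(2n, n) / (n+1)
C_11 = C(22, 11) / (11+1)
     = 705432 / 12
     = 58,786

Answer: 58,786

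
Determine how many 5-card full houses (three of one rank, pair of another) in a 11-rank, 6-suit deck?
Triple rank: 11. Triple suits: C(6,3)=20. Pair rank: 10. Pair suits: C(6,2)=15. Total: 33,000.
Final answer: 33,000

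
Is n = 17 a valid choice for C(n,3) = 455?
No

Solution: C(17,3) = 17·16·15/3! = 4,080/6 = 680, which does not equal 455.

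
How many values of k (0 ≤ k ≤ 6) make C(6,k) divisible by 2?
3
Checking C(6,k) mod 2 for k = 0..6: divisible at k = 1, 3, 5. That's 3 values.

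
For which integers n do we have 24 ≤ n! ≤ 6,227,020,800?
4, 5, 6, 7, 8, 9, 10, 11, 12, 13

Solution: n! is strictly increasing; 4! = 24 and 13! = 6,227,020,800, so valid n = 4, 5, 6, 7, 8, 9, 10, 11, 12, 13.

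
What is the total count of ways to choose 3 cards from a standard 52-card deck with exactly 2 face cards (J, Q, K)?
2,640

Solution: 12 face cards and 40 non-face cards: C(12,2) × C(40,1) = 66 × 40 = 2,640.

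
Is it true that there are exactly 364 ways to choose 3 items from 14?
True
C(14,3) = 364.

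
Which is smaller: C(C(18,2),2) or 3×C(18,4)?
3×C(18,4)

Solution: C(C(18,2),2)=11,628, 3×C(18,4)=9,180.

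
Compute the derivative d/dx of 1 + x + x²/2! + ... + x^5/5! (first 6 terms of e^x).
1 + x + x²/2! + ... + x^4/4!

Working:
Differentiating term by term gives the first 5 terms of e^x.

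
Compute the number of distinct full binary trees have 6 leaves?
Using the Catalan number formula: C_n = C(2n, n) / (n+1)
C_5 = C(10, 5) / (5+1)
     = 252 / 6
     = 42

Answer: 42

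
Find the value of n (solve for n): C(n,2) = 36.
C(n,2) = n(n−1)/2! is increasing in n, and n(n−1) = 2!·36 = 72 ≈ (n−0.5)^2 gives n ≈ 9.0. Check: C(7,2) = 21, C(8,2) = 28, C(9,2) = 36 ✓. So n = 9.

Answer: 9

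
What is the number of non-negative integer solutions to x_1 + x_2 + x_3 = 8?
C(8+3-1, 3-1) = 45.
Final answer: 45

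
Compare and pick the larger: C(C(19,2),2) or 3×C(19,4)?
C(C(19,2),2)

C(C(19,2),2)=14,535, 3×C(19,4)=11,628.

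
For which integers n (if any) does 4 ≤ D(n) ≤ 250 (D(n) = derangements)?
4, 5

Solution: Using D(n) = (n−1)[D(n−1) + D(n−2)] with D(1)=0, D(2)=1: D(3)=2; D(4)=9; D(5)=44; D(6)=265. So valid n = 4, 5.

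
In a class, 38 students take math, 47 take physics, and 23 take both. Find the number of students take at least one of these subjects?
|A∪B| = |A|+|B|-|A∩B| = 38+47-23 = 62.
Final answer: 62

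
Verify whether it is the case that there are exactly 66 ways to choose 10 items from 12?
C(12,10) = 66.
Final answer: True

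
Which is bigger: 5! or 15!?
5!=120, 15!=1,307,674,368,000. 15! > 5!.

Answer: 15!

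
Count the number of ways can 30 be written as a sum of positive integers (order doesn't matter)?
Pentagonal recurrence p(n) = p(n−1) + p(n−2) − p(n−5) − p(n−7) + …: p(30) = p(29) + p(28) − p(25) − p(23) + p(18) + p(15) − p(8) − p(4) = 4,565 + 3,718 − 1,958 − 1,255 + 385 + 176 − 22 − 5 = 5,604.

Answer: 5,604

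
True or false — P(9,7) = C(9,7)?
False

Working:
P(9,7) = 181,440 but C(9,7) = 36; they differ by a factor of 7! = 5040, so the statement does not hold.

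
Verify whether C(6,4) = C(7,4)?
False

Explanation: LHS = C(6,4) = 15; RHS = C(7,4) = 35. 15 ≠ 35, so the statement does not hold.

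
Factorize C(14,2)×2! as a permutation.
P(14,2)

C(14,2)×2! = [14!/(2!(12)!)]×2! = 14!/(12)! = P(14,2) = 182.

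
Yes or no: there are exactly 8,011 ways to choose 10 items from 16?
C(16,10) = 8,008 ≠ 8011.
Final answer: No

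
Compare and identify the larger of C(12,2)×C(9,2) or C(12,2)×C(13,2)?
C(12,2)×C(9,2)=2,376, C(12,2)×C(13,2)=5,148.

Answer: C(12,2)×C(13,2)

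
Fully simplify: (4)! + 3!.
(4)! + 3! = (4)·3! + 3! = (4+1)·3! = 5·3! = 30.
Final answer: 30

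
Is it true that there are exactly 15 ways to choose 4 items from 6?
True

C(6,4) = 15.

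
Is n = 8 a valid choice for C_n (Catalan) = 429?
C_8 = C(16,8)/(8+1) = 12,870/9 = 1,430, which does not equal 429.
Final answer: No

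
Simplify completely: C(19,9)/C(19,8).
C(n,k+1)/C(n,k) = (n−k)/(k+1). Here (19−8)/(8+1) = 11/9 = 11/9.
Final answer: 11/9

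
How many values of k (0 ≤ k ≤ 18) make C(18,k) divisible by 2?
15

Reasoning: Checking C(18,k) mod 2 for k = 0..18: divisible at k = 1, 3, 4, 5, 6, 7, 8, 9, 10, 11, 12, 13, 14, 15, 17. That's 15 values.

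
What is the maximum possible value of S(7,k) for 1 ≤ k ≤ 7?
350

Solution: Row S(7,k) for k = 1..7 (via S(n,k) = k·S(n−1,k) + S(n−1,k−1)): 1, 63, 301, 350, 140, 21, 1. The row is unimodal; maximum at k = 4: 350.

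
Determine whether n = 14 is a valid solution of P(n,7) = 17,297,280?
Yes

Explanation: P(14,7) = 14·13·12·11·10·9·8 = 17,297,280, which equals 17,297,280.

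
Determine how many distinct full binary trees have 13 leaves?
208,012

Solution: Using the Catalan number formula: C_n = C(2n, n) / (n+1)
C_12 = C(24, 12) / (12+1)
     = 2704156 / 13
     = 208,012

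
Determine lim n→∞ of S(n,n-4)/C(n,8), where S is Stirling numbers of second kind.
The leading term of S(n,n-4) as a polynomial in n is (7)!!·C(n,8), so the ratio → (7)!! = 105.

Answer: 105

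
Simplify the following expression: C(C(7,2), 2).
210
C(7,2) = 21, then C(21, 2) = 210.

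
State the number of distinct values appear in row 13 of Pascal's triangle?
7

Reasoning: Row 13 has entries C(13,0)..C(13,13); by symmetry C(13,k)=C(13,13-k), giving 7 distinct values.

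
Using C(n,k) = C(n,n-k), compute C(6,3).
20

Solution: C(6,3) = C(6,3) = 20.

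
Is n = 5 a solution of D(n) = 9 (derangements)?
No

Explanation: D(5) = (5-1)·[D(4) + D(3)] = 4·[9 + 2] = 44, which does not equal 9.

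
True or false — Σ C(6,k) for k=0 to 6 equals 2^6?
Binomial theorem: Σ C(6,k) = (1+1)^6 = 2^6 = 64; RHS 2^6 = 64.
Final answer: True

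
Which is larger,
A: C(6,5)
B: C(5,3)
B

Working:
A=C(6,5)=6, B=C(5,3)=10.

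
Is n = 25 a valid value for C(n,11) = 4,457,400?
Yes

Working:
C(25,11) = 25·24·23·22·21·20·19·18·17·16·15/11! = 177,925,144,320,000/39,916,800 = 4,457,400, which equals 4,457,400.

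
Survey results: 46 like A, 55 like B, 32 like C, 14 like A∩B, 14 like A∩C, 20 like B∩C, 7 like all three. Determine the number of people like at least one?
|A∪B∪C| = 46+55+32-14-14-20+7 = 92.

Answer: 92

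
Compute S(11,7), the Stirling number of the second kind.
63,987

Reasoning: Using the Stirling recurrence: S(n,k) = k·S(n-1,k) + S(n-1,k-1)
S(11,7) = 7·S(10,7) + S(10,6)
         = 7·5880 + 22827
         = 41160 + 22827
         = 63,987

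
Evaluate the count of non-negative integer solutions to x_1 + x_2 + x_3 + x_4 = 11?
364

Solution: C(11+4-1, 4-1) = 364.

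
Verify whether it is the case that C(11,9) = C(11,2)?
Symmetry C(n,k) = C(n,n-k): C(11,9) = 55 and C(11,2) = 55. Both sides agree, so the statement holds.

Answer: True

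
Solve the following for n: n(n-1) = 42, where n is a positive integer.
7

n² − n − 42 = 0, so n = (1 ± √(1 + 4·42))/2 = (1 ± √169)/2 = (1 ± 13)/2, i.e. n = 7 or n = -6. Taking the positive root, n = 7 (check: 7×6 = 42).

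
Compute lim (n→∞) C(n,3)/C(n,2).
C(n,3)/C(n,2) = (n-2)/3 → ∞ as n → ∞.

Answer: ∞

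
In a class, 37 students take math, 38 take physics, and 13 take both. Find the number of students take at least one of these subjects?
62

Solution: |A∪B| = |A|+|B|-|A∩B| = 37+38-13 = 62.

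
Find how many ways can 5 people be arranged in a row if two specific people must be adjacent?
48

Treat pair as unit: (5-1)! arrangements × 2 internal orders = 48.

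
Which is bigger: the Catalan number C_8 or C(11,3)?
C_8
C_8 = C(16,8)/(8+1) = 12,870/9 = 1,430; C(11,3) = 165.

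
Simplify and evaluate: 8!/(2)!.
20,160
This equals 8×7×...×3 = 20,160.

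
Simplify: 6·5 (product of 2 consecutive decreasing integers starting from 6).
This is P(6,2) = 6!/(4)! = 30.
Final answer: 30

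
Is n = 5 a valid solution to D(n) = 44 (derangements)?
Yes
D(5) = (5-1)·[D(4) + D(3)] = 4·[9 + 2] = 44, which equals 44.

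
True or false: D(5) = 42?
False

Reasoning: Derangements of 5 elements: D(5) = (5-1)·[D(4) + D(3)] = 4·[9 + 2] = 44.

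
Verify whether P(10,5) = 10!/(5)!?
True

Working:
Permutation formula P(n,k) = n!/(n-k)!: 10!/5! = 3,628,800/120 = 30,240 = P(10,5). The statement holds.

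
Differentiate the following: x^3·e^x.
(3x^2 + x^3)e^x

Solution: Product rule: d/dx[x^3]·e^x + x^3·d/dx[e^x] = 3x^{2}e^x + x^3e^x.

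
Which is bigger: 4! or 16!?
16!
4!=24, 16!=20,922,789,888,000. 16! > 4!.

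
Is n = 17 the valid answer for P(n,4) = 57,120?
Yes
P(17,4) = 17·16·15·14 = 57,120, which equals 57,120.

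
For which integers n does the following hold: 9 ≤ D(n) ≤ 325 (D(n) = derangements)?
4, 5, 6
Using D(n) = (n−1)[D(n−1) + D(n−2)] with D(1)=0, D(2)=1: D(3)=2; D(4)=9; D(5)=44; D(6)=265; D(7)=1,854. So valid n = 4, 5, 6.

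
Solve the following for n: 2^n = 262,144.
262,144 = 1,024 × 256 = 2^10 × 2^8 = 2^18, so n = 18.
Final answer: 18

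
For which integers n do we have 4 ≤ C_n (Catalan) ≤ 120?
C_2=2; C_3=5; C_4=14; C_5=42; C_6=132. So valid n = 3, 4, 5.

Answer: 3, 4, 5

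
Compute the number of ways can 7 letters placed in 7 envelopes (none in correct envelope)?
1,854

Using D(n) = (n-1)[D(n-1) + D(n-2)]:
D(7) = (7-1) × [D(6) + D(5)]
      = 6 × [265 + 44]
      = 6 × 309
      = 1,854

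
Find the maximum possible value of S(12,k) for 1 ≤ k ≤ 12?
1,379,400

Reasoning: Row S(12,k) for k = 1..12 (via S(n,k) = k·S(n−1,k) + S(n−1,k−1)): 1, 2,047, 86,526, 611,501, 1,379,400, 1,323,652, 627,396, 159,027, 22,275, 1,705, 66, 1. The row is unimodal; maximum at k = 5: 1,379,400.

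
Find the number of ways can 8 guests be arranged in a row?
Arrangements of 8 distinct objects: 8! = 40,320.

Answer: 40,320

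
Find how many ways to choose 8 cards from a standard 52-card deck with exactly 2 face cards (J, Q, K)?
253,333,080
12 face cards and 40 non-face cards: C(12,2) × C(40,6) = 66 × 3,838,380 = 253,333,080.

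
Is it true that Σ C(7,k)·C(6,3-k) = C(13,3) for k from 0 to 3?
True

Reasoning: Vandermonde's identity gives C(13,3) = 286; RHS C(13,3) = 286.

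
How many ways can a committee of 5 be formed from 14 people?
2,002

Working:
C(14,5) = 14! / (5! × (14-5)!)
         = 14! / (5! × 9!)
         = 2,002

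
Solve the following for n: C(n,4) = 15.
6

Working:
C(n,4) = n(n−1)(n−2)(n−3)/4! is increasing in n, and n(n−1)(n−2)(n−3) = 4!·15 = 360 ≈ (n−1.5)^4 gives n ≈ 5.9. Check: C(4,4) = 1, C(5,4) = 5, C(6,4) = 15 ✓. So n = 6.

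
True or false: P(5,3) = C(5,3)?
False

Reasoning: P(5,3) = 60 but C(5,3) = 10; they differ by a factor of 3! = 6, so the statement does not hold.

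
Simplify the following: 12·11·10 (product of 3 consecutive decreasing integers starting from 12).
1,320

Solution: This is P(12,3) = 12!/(9)! = 1,320.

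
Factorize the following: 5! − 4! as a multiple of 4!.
4 × 4! = 96

Explanation: 5! − 4! = 5·4! − 4! = (5 − 1)·4! = 4 × 4! = 96.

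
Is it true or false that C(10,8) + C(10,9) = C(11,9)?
Pascal's identity: LHS = 45 + 10 = 55; RHS = C(11,9) = 55. Both sides agree, so the statement holds.

Answer: True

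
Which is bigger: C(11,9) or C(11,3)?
C(11,3)

Working:
C(11,9)=55, C(11,3)=165.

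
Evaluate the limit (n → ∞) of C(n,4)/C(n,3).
C(n,4)/C(n,3) = (n-3)/4 → ∞ as n → ∞.
Final answer: ∞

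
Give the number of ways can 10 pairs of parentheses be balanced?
16,796

Reasoning: Using the Catalan number formula: C_n = C(2n, n) / (n+1)
C_10 = C(20, 10) / (10+1)
     = 184756 / 11
     = 16,796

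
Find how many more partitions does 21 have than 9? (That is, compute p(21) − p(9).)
Pentagonal recurrence p(n) = p(n−1) + p(n−2) − p(n−5) − p(n−7) + …: p(21) = p(20) + p(19) − p(16) − p(14) + p(9) + p(6) = 627 + 490 − 231 − 135 + 30 + 11 = 792.
p(9) = p(8) + p(7) − p(4) − p(2) = 22 + 15 − 5 − 2 = 30.
Difference = 792 − 30 = 762.

Answer: 762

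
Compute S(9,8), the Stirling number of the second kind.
36

Solution: Using the Stirling recurrence: S(n,k) = k·S(n-1,k) + S(n-1,k-1)
S(9,8) = 8·S(8,8) + S(8,7)
         = 8·1 + 28
         = 8 + 28
         = 36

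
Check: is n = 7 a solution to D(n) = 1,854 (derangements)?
D(7) = (7-1)·[D(6) + D(5)] = 6·[265 + 44] = 1,854, which equals 1,854.
Final answer: Yes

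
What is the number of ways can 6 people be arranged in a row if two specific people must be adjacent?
240

Working:
Treat pair as unit: (6-1)! arrangements × 2 internal orders = 240.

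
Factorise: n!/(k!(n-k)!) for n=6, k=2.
C(6,2) = 15

Working:
This is the binomial coefficient C(6,2) = 15.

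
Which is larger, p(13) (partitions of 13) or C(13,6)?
C(13,6)

Solution: Pentagonal recurrence p(n) = p(n−1) + p(n−2) − p(n−5) − p(n−7) + …: p(13) = p(12) + p(11) − p(8) − p(6) + p(1) = 77 + 56 − 22 − 11 + 1 = 101; C(13,6) = 1,716.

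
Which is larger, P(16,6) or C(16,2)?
P(16,6)

P(16,6)=5,765,760, C(16,2)=120.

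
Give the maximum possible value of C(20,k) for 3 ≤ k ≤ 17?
184,756

C(20,k) is maximised at the centre of the row: C(20,10) = 184,756.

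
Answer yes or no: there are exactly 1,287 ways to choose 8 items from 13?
Yes

Working:
C(13,8) = 1,287.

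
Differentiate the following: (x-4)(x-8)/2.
(2x - 12)/2

Solution: d/dx[(x-4)(x-8)] = (x-8) + (x-4) = 2x - 12. Dividing by 2 gives (2x - 12)/2.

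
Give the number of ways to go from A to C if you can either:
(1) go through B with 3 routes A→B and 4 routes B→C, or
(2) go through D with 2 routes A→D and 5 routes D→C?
22

Route via B: 3×4=12. Route via D: 2×5=10. Total: 22.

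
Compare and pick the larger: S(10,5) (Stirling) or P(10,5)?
S(10,5)

Reasoning: S(10,5) = 5·S(9,5) + S(9,4) = 5·6,951 + 7,770 = 42,525; P(10,5) = 30,240.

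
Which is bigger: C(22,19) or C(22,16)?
C(22,16)
C(22,19)=1,540, C(22,16)=74,613.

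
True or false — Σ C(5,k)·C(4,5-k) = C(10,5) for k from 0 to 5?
False

Explanation: Vandermonde's identity gives C(9,5) = 126; RHS C(10,5) = 252.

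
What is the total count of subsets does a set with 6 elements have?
Each element can be included or excluded: 2^6 = 64.

Answer: 64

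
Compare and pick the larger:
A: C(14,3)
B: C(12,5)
B

Working:
A=C(14,3)=364, B=C(12,5)=792.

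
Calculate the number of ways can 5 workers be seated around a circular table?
24

Reasoning: Circular arrangements: (5-1)! = 24.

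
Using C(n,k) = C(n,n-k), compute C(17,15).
136

Working:
C(17,15) = C(17,2) = 136.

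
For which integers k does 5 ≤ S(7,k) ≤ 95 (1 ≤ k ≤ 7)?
2, 6

S(7,1)=1; S(7,2)=63; S(7,3)=301; S(7,4)=350; S(7,5)=140; S(7,6)=21; S(7,7)=1. So valid k = 2, 6.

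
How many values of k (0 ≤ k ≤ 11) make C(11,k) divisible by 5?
6

Explanation: Checking C(11,k) mod 5 for k = 0..11: divisible at k = 2, 3, 4, 7, 8, 9. That's 6 values.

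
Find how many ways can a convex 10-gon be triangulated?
Using the Catalan number formula: C_n = C(2n, n) / (n+1)
C_8 = C(16, 8) / (8+1)
     = 12870 / 9
     = 1,430
Final answer: 1,430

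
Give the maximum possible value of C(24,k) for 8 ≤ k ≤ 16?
2,704,156

Solution: C(24,k) is maximised at the centre of the row: C(24,12) = 2,704,156.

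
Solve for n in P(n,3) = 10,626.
23

P(n,3) = n(n−1)(n−2) is increasing in n; n(n−1)(n−2) ≈ (n−1)^3 = 10,626 gives n ≈ 23.0. Check: P(21,3) = 7,980, P(22,3) = 9,240, P(23,3) = 10,626 ✓. So n = 23.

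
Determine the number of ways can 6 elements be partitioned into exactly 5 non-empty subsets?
This equals S(6,5), the Stirling number of the 2nd kind.
Using the Stirling recurrence: S(n,k) = k·S(n-1,k) + S(n-1,k-1)
S(6,5) = 5·S(5,5) + S(5,4)
         = 5·1 + 10
         = 5 + 10
         = 15

Answer: 15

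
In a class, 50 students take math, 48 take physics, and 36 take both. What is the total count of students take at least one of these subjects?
62

Explanation: |A∪B| = |A|+|B|-|A∩B| = 50+48-36 = 62.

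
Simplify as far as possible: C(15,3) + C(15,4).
1,820

Solution: By Pascal's identity: C(16,4) = 1,820.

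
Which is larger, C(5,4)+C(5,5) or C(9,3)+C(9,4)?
C(9,3)+C(9,4)

Reasoning: First=6, Second=210.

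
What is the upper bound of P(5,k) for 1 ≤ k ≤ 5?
120

Reasoning: P(5,k) increases in k, so maximum at k = 5: 5! = 120.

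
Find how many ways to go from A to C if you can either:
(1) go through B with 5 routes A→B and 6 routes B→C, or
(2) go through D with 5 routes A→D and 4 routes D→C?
Route via B: 5×6=30. Route via D: 5×4=20. Total: 50.
Final answer: 50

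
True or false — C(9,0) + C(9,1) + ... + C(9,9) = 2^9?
True

Binomial theorem with x = y = 1: Σ C(9,i) = (1+1)^9 = 2^9 = 512. The statement holds.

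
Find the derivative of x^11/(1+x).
(11x^10(1+x) - x^11)/(1+x)²

Reasoning: Quotient rule: [11x^{10}(1+x) - x^11]/(1+x)².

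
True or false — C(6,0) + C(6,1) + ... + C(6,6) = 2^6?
True
Binomial theorem with x = y = 1: Σ C(6,i) = (1+1)^6 = 2^6 = 64. The statement holds.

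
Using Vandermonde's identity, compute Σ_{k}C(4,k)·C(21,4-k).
12,650

Working:
= C(4+21,4) = C(25,4) = 12,650.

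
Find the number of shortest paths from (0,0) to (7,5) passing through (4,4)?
280
To (4,4): C(8,4)=70. From there: C(4,3)=4. Total: 280.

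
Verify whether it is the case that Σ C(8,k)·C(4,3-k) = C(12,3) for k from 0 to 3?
True

Vandermonde's identity gives C(12,3) = 220; RHS C(12,3) = 220.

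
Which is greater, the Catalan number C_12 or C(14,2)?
C_12

C_12 = C(24,12)/(12+1) = 2,704,156/13 = 208,012; C(14,2) = 91.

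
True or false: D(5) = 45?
False

Working:
Derangements of 5 elements: D(5) = (5-1)·[D(4) + D(3)] = 4·[9 + 2] = 44.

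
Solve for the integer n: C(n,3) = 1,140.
20

Reasoning: C(n,3) = n(n−1)(n−2)/3! is increasing in n, and n(n−1)(n−2) = 3!·1,140 = 6,840 ≈ (n−1)^3 gives n ≈ 20.0. Check: C(18,3) = 816, C(19,3) = 969, C(20,3) = 1,140 ✓. So n = 20.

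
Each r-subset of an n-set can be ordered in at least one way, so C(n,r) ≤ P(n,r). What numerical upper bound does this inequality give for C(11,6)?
332,640

Explanation: P(11,6) = 11·10·9·8·7·6 = 332,640, so C(11,6) ≤ 332,640. (The bound is loose by a factor of 6! = 720: C(11,6) = 332,640/720 = 462.)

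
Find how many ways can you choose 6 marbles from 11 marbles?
C(11,6) = 11! / (6! × (11-6)!)
         = 11! / (6! × 5!)
         = 462
Final answer: 462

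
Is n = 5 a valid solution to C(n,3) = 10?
Yes

Explanation: C(5,3) = 5·4·3/3! = 60/6 = 10, which equals 10.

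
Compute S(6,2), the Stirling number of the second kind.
31

Reasoning: Using the Stirling recurrence: S(n,k) = k·S(n-1,k) + S(n-1,k-1)
S(6,2) = 2·S(5,2) + S(5,1)
         = 2·15 + 1
         = 30 + 1
         = 31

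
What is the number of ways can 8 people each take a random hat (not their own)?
14,833
Using D(n) = (n-1)[D(n-1) + D(n-2)]:
D(8) = (8-1) × [D(7) + D(6)]
      = 7 × [1854 + 265]
      = 7 × 2119
      = 14,833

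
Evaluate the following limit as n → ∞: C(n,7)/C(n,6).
∞

Working:
C(n,7)/C(n,6) = (n-6)/7 → ∞ as n → ∞.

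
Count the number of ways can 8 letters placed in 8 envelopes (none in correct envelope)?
14,833
Using D(n) = (n-1)[D(n-1) + D(n-2)]:
D(8) = (8-1) × [D(7) + D(6)]
      = 7 × [1854 + 265]
      = 7 × 2119
      = 14,833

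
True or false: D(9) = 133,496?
Derangements of 9 elements: D(9) = (9-1)·[D(8) + D(7)] = 8·[14,833 + 1,854] = 133,496.
Final answer: True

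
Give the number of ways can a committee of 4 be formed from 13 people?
715

Explanation: C(13,4) = 13! / (4! × (13-4)!)
         = 13! / (4! × 9!)
         = 715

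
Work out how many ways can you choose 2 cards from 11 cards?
55

Solution: C(11,2) = 11! / (2! × (11-2)!)
         = 11! / (2! × 9!)
         = 55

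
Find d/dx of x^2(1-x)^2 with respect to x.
2x^1(1-x)^2 - 2x^2(1-x)^1
Product rule: 2x^{1}(1-x)^{2} + x^2·(-2)(1-x)^{1}.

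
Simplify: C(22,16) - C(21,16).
54,264
C(22,16) - C(21,16) = C(21,15) = 54,264.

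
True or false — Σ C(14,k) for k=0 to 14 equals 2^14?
Binomial theorem: Σ C(14,k) = (1+1)^14 = 2^14 = 16,384; RHS 2^14 = 16,384.

Answer: True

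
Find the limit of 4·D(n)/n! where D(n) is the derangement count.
4/e

Reasoning: D(n)/n! → 1/e, so 4·D(n)/n! → 4/e.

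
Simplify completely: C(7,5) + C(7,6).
28

Reasoning: By Pascal's identity: C(8,6) = 28.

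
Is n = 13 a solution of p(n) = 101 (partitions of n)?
Pentagonal recurrence p(n) = p(n−1) + p(n−2) − p(n−5) − p(n−7) + …: p(13) = p(12) + p(11) − p(8) − p(6) + p(1) = 77 + 56 − 22 − 11 + 1 = 101, which equals 101.
Final answer: Yes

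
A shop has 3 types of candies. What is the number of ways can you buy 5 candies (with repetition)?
21
Stars and bars: C(5+3-1, 5) = C(7, 5) = 21.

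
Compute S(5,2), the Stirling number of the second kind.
Using the Stirling recurrence: S(n,k) = k·S(n-1,k) + S(n-1,k-1)
S(5,2) = 2·S(4,2) + S(4,1)
         = 2·7 + 1
         = 14 + 1
         = 15
Final answer: 15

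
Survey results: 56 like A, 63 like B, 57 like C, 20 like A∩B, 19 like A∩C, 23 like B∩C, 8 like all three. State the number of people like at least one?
122

Explanation: |A∪B∪C| = 56+63+57-20-19-23+8 = 122.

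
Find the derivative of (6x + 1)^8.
Chain rule: 8(6x+1)^{7} × 6 = 48(6x+1)^{7}.
Final answer: 48(6x + 1)^7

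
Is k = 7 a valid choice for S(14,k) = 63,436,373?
S(14,7) = 7·S(13,7) + S(13,6) = 7·5,715,424 + 9,321,312 = 49,329,280, which does not equal 63,436,373.
Final answer: No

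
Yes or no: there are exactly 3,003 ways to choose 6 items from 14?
Yes

C(14,6) = 3,003.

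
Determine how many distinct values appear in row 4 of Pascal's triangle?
3

Explanation: Row 4 has entries C(4,0)..C(4,4); by symmetry C(4,k)=C(4,4-k), giving 3 distinct values.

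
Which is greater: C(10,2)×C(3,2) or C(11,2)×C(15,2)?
C(11,2)×C(15,2)
C(10,2)×C(3,2)=135, C(11,2)×C(15,2)=5,775.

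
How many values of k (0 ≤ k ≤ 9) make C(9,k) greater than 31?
6

Row 9 is unimodal and symmetric about k=9/2. C(9,1)=9 ≤ 31; C(9,2)=36 > 31; by symmetry C(9,k) > 31 for k = 2..7. That's 7 - 2 + 1 = 6 values.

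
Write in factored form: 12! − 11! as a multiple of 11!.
11 × 11! = 439,084,800

12! − 11! = 12·11! − 11! = (12 − 1)·11! = 11 × 11! = 439,084,800.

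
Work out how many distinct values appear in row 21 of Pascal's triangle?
11

Reasoning: Row 21 has entries C(21,0)..C(21,21); by symmetry C(21,k)=C(21,21-k), giving 11 distinct values.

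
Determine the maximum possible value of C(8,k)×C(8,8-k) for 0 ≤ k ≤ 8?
4,900

Reasoning: C(8,k)·C(8,8-k) = C(8,k)², maximised at the centre k = 4: C(8,4)² = 4,900.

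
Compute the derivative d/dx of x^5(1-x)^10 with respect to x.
5x^4(1-x)^10 - 10x^5(1-x)^9
Product rule: 5x^{4}(1-x)^{10} + x^5·(-10)(1-x)^{9}.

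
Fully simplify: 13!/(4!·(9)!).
715

Explanation: This is C(13,4) = 715.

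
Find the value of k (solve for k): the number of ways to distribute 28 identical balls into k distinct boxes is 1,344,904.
7

Reasoning: Stars and bars: the count is C(28+k−1, k−1), increasing in k. k=5: C(32,4) = 35,960, k=6: C(33,5) = 237,336, k=7: C(34,6) = 1,344,904 ✓. So k = 7.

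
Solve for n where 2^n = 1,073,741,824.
30

Solution: 1,073,741,824 = 1,024 × 1,024 × 1,024 = 2^10 × 2^10 × 2^10 = 2^30, so n = 30.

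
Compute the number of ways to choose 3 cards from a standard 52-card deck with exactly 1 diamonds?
9,633

Solution: 13 diamonds and 39 non-diamonds: C(13,1) × C(39,2) = 13 × 741 = 9,633.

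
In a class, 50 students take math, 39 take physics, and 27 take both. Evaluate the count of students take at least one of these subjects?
62

Explanation: |A∪B| = |A|+|B|-|A∩B| = 50+39-27 = 62.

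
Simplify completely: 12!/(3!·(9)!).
220

Explanation: This is C(12,3) = 220.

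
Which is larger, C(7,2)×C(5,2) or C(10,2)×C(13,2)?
C(10,2)×C(13,2)

Explanation: C(7,2)×C(5,2)=210, C(10,2)×C(13,2)=3,510.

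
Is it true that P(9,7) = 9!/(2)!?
True

Permutation formula P(n,k) = n!/(n-k)!: 9!/2! = 362,880/2 = 181,440 = P(9,7). The statement holds.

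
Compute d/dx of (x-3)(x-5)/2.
d/dx[(x-3)(x-5)] = (x-5) + (x-3) = 2x - 8. Dividing by 2 gives (2x - 8)/2.
Final answer: (2x - 8)/2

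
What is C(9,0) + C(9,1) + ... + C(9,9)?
512

Working:
Sum of binomial coefficients = 2^9 = 512.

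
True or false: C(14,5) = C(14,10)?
False
C(14,5) = 2,002 but C(14,10) = 1,001; symmetry gives C(14,5) = C(14,9), not C(14,10).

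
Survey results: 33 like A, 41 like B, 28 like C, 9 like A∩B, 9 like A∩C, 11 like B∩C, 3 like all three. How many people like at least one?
76

Explanation: |A∪B∪C| = 33+41+28-9-9-11+3 = 76.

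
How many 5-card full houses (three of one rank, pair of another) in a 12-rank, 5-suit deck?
13,200

Triple rank: 12. Triple suits: C(5,3)=10. Pair rank: 11. Pair suits: C(5,2)=10. Total: 13,200.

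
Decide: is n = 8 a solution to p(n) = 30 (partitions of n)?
No

Pentagonal recurrence p(n) = p(n−1) + p(n−2) − p(n−5) − p(n−7) + …: p(8) = p(7) + p(6) − p(3) − p(1) = 15 + 11 − 3 − 1 = 22, which does not equal 30.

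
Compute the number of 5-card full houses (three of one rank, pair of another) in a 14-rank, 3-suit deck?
546
Triple rank: 14. Triple suits: C(3,3)=1. Pair rank: 13. Pair suits: C(3,2)=3. Total: 546.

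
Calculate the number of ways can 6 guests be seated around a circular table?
120

Circular arrangements: (6-1)! = 120.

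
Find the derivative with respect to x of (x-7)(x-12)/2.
d/dx[(x-7)(x-12)] = (x-12) + (x-7) = 2x - 19. Dividing by 2 gives (2x - 19)/2.

Answer: (2x - 19)/2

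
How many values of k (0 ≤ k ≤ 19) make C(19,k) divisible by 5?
0

Working:
Checking C(19,k) mod 5 for k = 0..19: none are divisible by 5. Count = 0.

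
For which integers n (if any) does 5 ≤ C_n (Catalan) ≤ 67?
3, 4, 5

Reasoning: C_2=2; C_3=5; C_4=14; C_5=42; C_6=132. So valid n = 3, 4, 5.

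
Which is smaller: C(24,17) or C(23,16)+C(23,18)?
C(23,16)+C(23,18)

Reasoning: C(24,17)=346,104; C(23,16)+C(23,18)=245,157+33,649=278,806.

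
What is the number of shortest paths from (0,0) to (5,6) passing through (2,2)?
210

Working:
To (2,2): C(4,2)=6. From there: C(7,3)=35. Total: 210.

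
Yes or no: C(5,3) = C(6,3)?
LHS = C(5,3) = 10; RHS = C(6,3) = 20. 10 ≠ 20, so the statement does not hold.

Answer: No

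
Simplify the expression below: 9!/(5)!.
This equals 9×8×...×6 = 3,024.

Answer: 3,024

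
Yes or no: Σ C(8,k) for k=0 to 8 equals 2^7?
No
Binomial theorem: Σ C(8,k) = (1+1)^8 = 2^8 = 256; RHS 2^7 = 128.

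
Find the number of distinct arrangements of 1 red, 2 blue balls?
3

Explanation: Multinomial: 3!/(1! × 2!) = 3.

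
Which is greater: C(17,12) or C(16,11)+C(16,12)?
By Pascal's identity: C(17,12) = C(16,11)+C(16,12) = 6,188. Equal.

Answer: Equal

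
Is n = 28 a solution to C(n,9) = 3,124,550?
C(28,9) = 28·27·26·25·24·23·22·21·20/9! = 2,506,375,872,000/362,880 = 6,906,900, which does not equal 3,124,550.

Answer: No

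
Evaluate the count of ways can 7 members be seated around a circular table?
720

Reasoning: Circular arrangements: (7-1)! = 720.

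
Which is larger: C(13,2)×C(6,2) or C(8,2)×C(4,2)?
C(13,2)×C(6,2)

Explanation: C(13,2)×C(6,2)=1,170, C(8,2)×C(4,2)=168.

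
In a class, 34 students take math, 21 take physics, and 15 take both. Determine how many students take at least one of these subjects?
40

Reasoning: |A∪B| = |A|+|B|-|A∩B| = 34+21-15 = 40.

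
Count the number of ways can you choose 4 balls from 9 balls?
126

Solution: C(9,4) = 9! / (4! × (9-4)!)
         = 9! / (4! × 5!)
         = 126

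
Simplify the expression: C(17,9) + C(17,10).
43,758
By Pascal's identity: C(18,10) = 43,758.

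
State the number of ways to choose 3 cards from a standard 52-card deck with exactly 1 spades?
13 spades and 39 non-spades: C(13,1) × C(39,2) = 13 × 741 = 9,633.
Final answer: 9,633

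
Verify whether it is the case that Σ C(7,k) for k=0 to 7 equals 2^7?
True

Solution: Binomial theorem: Σ C(7,k) = (1+1)^7 = 2^7 = 128; RHS 2^7 = 128.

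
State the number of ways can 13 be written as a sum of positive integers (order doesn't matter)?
101

Reasoning: Pentagonal recurrence p(n) = p(n−1) + p(n−2) − p(n−5) − p(n−7) + …: p(13) = p(12) + p(11) − p(8) − p(6) + p(1) = 77 + 56 − 22 − 11 + 1 = 101.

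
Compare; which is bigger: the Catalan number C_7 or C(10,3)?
C_7 = C(14,7)/(7+1) = 3,432/8 = 429; C(10,3) = 120.

Answer: C_7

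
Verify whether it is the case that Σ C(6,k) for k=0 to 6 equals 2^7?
False
Binomial theorem: Σ C(6,k) = (1+1)^6 = 2^6 = 64; RHS 2^7 = 128.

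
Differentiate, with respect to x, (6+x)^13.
13(6+x)^12
Using the power rule: d/dx (6+x)^13 = 13(6+x)^{12}.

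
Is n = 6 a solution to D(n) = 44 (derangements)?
D(6) = (6-1)·[D(5) + D(4)] = 5·[44 + 9] = 265, which does not equal 44.

Answer: No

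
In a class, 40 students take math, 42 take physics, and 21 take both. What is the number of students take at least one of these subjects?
61

Explanation: |A∪B| = |A|+|B|-|A∩B| = 40+42-21 = 61.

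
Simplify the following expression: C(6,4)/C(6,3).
3/4

Explanation: C(n,k+1)/C(n,k) = (n−k)/(k+1). Here (6−3)/(3+1) = 3/4 = 3/4.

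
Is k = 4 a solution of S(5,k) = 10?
Yes

Working:
S(5,4) = 4·S(4,4) + S(4,3) = 4·1 + 6 = 10, which equals 10.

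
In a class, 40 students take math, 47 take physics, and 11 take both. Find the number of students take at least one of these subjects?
76

Reasoning: |A∪B| = |A|+|B|-|A∩B| = 40+47-11 = 76.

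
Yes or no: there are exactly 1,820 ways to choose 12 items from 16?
Yes

Working:
C(16,12) = 1,820.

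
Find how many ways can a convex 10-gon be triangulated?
1,430

Solution: Using the Catalan number formula: C_n = C(2n, n) / (n+1)
C_8 = C(16, 8) / (8+1)
     = 12870 / 9
     = 1,430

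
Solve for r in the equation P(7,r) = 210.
3

Explanation: P(7,r) = 7·6·…·(7−r+1), a product of r factors. Multiplying down from 7: 7 = 7; 7·6 = 42; 7·6·5 = 210 ✓ (3 factors). So r = 3.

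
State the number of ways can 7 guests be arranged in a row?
5,040

Working:
Arrangements of 7 distinct objects: 7! = 5,040.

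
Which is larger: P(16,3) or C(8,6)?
P(16,3)=3,360, C(8,6)=28.

Answer: P(16,3)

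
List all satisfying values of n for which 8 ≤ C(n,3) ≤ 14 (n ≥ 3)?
5

Explanation: C(4,3)=4; C(5,3)=10; C(6,3)=20. So valid n = 5.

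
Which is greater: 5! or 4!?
5!

5!=120, 4!=24. 5! > 4!.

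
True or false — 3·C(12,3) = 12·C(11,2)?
True
Absorption identity k·C(n,k) = n·C(n-1,k-1). LHS = 3·220 = 660; RHS = 12·55 = 660.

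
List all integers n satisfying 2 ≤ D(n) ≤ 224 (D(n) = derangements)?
3, 4, 5

Solution: Using D(n) = (n−1)[D(n−1) + D(n−2)] with D(1)=0, D(2)=1: D(2)=1; D(3)=2; D(4)=9; D(5)=44; D(6)=265. So valid n = 3, 4, 5.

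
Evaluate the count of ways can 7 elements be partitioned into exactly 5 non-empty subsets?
This equals S(7,5), the Stirling number of the 2nd kind.
Using the Stirling recurrence: S(n,k) = k·S(n-1,k) + S(n-1,k-1)
S(7,5) = 5·S(6,5) + S(6,4)
         = 5·15 + 65
         = 75 + 65
         = 140

Answer: 140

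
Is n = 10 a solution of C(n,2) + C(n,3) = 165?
C(10,2) + C(10,3) = 45 + 120 = 165, which equals 165.

Answer: Yes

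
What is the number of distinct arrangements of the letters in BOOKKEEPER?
151,200

Solution: Word has 10 letters (B=1, O=2, K=2, E=3, P=1, R=1). Arrangements: 10!/Π(k!) = 151,200.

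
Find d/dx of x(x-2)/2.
d/dx[(x-0)(x-2)] = (x-2) + (x-0) = 2x - 2. Dividing by 2 gives (2x - 2)/2.
Final answer: (2x - 2)/2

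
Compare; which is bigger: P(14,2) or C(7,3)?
P(14,2)=182, C(7,3)=35.

Answer: P(14,2)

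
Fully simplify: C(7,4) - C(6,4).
20

Reasoning: C(7,4) - C(6,4) = C(6,3) = 20.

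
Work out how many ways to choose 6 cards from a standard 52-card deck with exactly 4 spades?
529,815

13 spades and 39 non-spades: C(13,4) × C(39,2) = 715 × 741 = 529,815.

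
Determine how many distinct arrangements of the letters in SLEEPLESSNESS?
1,081,080

Word has 13 letters (S=5, L=2, E=4, P=1, N=1). Arrangements: 13!/Π(k!) = 1,081,080.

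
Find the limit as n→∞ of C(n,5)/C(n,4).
∞

Explanation: C(n,5)/C(n,4) = (n-4)/5 → ∞ as n → ∞.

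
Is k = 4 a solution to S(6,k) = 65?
Yes

S(6,4) = 4·S(5,4) + S(5,3) = 4·10 + 25 = 65, which equals 65.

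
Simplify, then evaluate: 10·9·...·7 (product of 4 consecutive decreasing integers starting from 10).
5,040

Working:
This is P(10,4) = 10!/(6)! = 5,040.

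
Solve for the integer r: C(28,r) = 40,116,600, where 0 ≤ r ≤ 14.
14

Explanation: C(28,r) is increasing for 0 ≤ r ≤ 14. Stepping up (C(28,r+1) = C(28,r)·(28−r)/(r+1)): C(28,1) = 28, C(28,2) = 378, C(28,3) = 3,276, C(28,4) = 20,475, C(28,5) = 98,280, C(28,6) = 376,740, C(28,7) = 1,184,040, C(28,8) = 3,108,105, C(28,9) = 6,906,900, C(28,10) = 13,123,110, C(28,11) = 21,474,180, C(28,12) = 30,421,755, C(28,13) = 37,442,160, C(28,14) = 40,116,600 ✓. So r = 14.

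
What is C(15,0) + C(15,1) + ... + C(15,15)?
32,768

Reasoning: Sum of binomial coefficients = 2^15 = 32,768.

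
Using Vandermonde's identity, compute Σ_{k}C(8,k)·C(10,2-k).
153

= C(8+10,2) = C(18,2) = 153.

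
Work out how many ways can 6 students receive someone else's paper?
265
Using D(n) = (n-1)[D(n-1) + D(n-2)]:
D(6) = (6-1) × [D(5) + D(4)]
      = 5 × [44 + 9]
      = 5 × 53
      = 265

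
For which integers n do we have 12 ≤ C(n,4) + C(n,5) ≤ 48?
C(5,4)+C(5,5)=6; C(6,4)+C(6,5)=21; C(7,4)+C(7,5)=56. So valid n = 6.
Final answer: 6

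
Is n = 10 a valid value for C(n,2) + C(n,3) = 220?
No

Working:
C(10,2) + C(10,3) = 45 + 120 = 165, which does not equal 220.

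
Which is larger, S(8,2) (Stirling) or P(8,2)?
S(8,2) = 2·S(7,2) + S(7,1) = 2·63 + 1 = 127; P(8,2) = 56.

Answer: S(8,2)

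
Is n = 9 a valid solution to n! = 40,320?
No
9! = 9·8! = 9·40,320 = 362,880, which does not equal 40,320.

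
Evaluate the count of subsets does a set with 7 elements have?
128
Each element can be included or excluded: 2^7 = 128.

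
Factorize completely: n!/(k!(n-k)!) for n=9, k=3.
C(9,3) = 84

Explanation: This is the binomial coefficient C(9,3) = 84.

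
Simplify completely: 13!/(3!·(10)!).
286

Explanation: This is C(13,3) = 286.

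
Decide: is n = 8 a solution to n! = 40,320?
Yes

8! = 8·7! = 8·5,040 = 40,320, which equals 40,320.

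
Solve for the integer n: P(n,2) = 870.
30

P(n,2) = n(n−1) is increasing in n; n(n−1) ≈ (n−0.5)^2 = 870 gives n ≈ 30.0. Check: P(28,2) = 756, P(29,2) = 812, P(30,2) = 870 ✓. So n = 30.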